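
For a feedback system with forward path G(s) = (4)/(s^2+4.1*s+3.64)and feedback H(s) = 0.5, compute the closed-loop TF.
Closed-loop T = G/(1+GH).
Numerator: G_num * H_den = 4.
Denominator: G_den * H_den + G_num * H_num = (s^2 + 4.1*s + 3.64) + (2) = s^2 + 4.1*s + 5.64.
T(s) = (4)/(s^2 + 4.1*s + 5.64)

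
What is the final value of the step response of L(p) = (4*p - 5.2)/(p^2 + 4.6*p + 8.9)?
FVT: lim_{t→∞} y(t) = lim_{p→0} p*Y(p) where Y(p) = L(p)/p.
= lim_{p→0} L(p) = L(0) = num(0)/den(0) = -5.2/8.9 = -0.5843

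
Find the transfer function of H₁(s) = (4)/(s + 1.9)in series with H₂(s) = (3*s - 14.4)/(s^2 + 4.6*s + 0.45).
Series: H = H₁ · H₂ = (n₁·n₂)/(d₁·d₂).
Num: n₁·n₂ = 12*s - 57.6. Den: d₁·d₂ = s^3 + 6.5*s^2 + 9.19*s + 0.855.
H(s) = (12*s - 57.6)/(s^3 + 6.5*s^2 + 9.19*s + 0.855)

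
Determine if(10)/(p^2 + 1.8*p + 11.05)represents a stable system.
Denominator: p^2 + 1.8*p + 11.05. Poles: -0.9 + 3.2j, -0.9 - 3.2j. All Re(p)<0: Yes (stable)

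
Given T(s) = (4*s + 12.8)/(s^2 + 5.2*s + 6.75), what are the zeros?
Set numerator = 0: 4*s + 12.8 = 0 → Zeros: -3.2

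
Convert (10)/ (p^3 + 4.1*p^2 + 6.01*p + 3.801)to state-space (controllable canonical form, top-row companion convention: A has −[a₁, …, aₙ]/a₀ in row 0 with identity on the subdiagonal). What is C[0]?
Reachable canonical form: C = numerator coefficients (right-aligned, zero-padded to length n).
num = 10, C = [[0, 0, 10]].
C[0] = 0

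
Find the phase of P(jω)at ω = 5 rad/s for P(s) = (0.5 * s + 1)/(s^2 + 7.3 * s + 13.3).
Substitute s = j*5: P(j5) = 0.0541473 - 0.0447541j.
∠P(j5) = atan2(Im, Re) = atan2(-0.0447541, 0.0541473) = -39.57°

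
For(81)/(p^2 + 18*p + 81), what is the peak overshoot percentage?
Standard form: ωn²/(p²+2ζωn·p+ωn²) → ωn = 9, ζ = 1.
ζ ≥ 1, so the response is non-oscillatory: peak overshoot = 0%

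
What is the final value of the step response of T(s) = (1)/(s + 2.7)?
FVT: lim_{t→∞} y(t) = lim_{s→0} s*Y(s) where Y(s) = T(s)/s.
= lim_{s→0} T(s) = T(0) = num(0)/den(0) = 1/2.7 = 0.3704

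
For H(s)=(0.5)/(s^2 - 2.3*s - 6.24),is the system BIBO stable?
Denominator: s^2 - 2.3*s - 6.24 = (s - 3.9)(s + 1.6). Poles: -1.6, 3.9. All Re(p)<0: No (unstable)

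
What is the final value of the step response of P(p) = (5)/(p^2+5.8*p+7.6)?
FVT: lim_{t→∞} y(t) = lim_{p→0} p*Y(p) where Y(p) = P(p)/p.
= lim_{p→0} P(p) = P(0) = num(0)/den(0) = 5/7.6 = 0.6579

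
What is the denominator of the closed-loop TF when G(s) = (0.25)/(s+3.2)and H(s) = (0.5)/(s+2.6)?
Characteristic poly = G_den * H_den + G_num * H_num = (s^2 + 5.8*s + 8.32) + (0.125) = s^2 + 5.8*s + 8.445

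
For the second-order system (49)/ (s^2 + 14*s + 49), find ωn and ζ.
Standard form: ωn²/(s²+2ζωn·s+ωn²).
const=49=ωn² → ωn=7, s coeff=14=2ζωn → ζ=1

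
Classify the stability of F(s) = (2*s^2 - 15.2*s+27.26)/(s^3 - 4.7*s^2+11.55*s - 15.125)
Denominator: s^3 - 4.7*s^2 + 11.55*s - 15.125 = (s - 2.5)(s^2 - 2.2*s + 6.05). Poles: 1.1 + 2.2j, 1.1 - 2.2j, 2.5. Unstable (3 pole(s) in RHP)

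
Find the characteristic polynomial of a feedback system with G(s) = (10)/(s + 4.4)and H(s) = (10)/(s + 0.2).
Characteristic poly = G_den * H_den + G_num * H_num = (s^2 + 4.6*s + 0.88) + (100) = s^2 + 4.6*s + 100.88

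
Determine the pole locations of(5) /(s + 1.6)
Set denominator = 0: s + 1.6 = 0 → Poles: -1.6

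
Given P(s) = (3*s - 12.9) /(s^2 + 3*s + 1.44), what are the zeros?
Set numerator = 0: 3*s - 12.9 = 0 → Zeros: 4.3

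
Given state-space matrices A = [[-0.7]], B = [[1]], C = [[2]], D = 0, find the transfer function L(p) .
L(p) = C(pI - A)⁻¹B + D.
Characteristic polynomial det(pI - A) = p + 0.7.
Numerator from C·adj(pI-A)·B + D·det(pI-A) = 2.
L(p) = (2)/(p + 0.7)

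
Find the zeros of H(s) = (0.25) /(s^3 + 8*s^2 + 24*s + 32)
Numerator is a nonzero constant (0.25) → Zeros: none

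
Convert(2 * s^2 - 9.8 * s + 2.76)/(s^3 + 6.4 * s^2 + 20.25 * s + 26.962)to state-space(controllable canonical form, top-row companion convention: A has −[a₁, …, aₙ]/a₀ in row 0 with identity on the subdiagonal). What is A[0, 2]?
Reachable canonical form for den = s^3 + 6.4*s^2 + 20.25*s + 26.962: top row of A = -[a₁,a₂,...,aₙ]/a₀, ones on the subdiagonal, zeros elsewhere.
A = [[-6.4, -20.25, -26.962], [1, 0, 0], [0, 1, 0]].
A[0,2] = -26.962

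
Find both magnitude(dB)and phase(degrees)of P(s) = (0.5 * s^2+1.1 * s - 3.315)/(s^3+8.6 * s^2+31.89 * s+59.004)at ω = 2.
Substitute s = j*2: P(j2) = -0.00216701 + 0.0943292j.
|P| = 20*log₁₀(sqrt(Re²+Im²)) = -20.50 dB.
∠P = atan2(Im, Re) = 91.32°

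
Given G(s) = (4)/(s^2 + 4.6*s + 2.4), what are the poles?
Set denominator = 0: s^2 + 4.6*s + 2.4 = (s + 0.6)(s + 4) = 0 → Poles: -0.6, -4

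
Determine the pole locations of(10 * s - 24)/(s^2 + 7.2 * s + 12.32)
Set denominator = 0: s^2 + 7.2*s + 12.32 = (s + 4.4)(s + 2.8) = 0 → Poles: -2.8, -4.4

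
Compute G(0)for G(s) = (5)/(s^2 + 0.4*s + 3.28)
DC gain = G(0) = num(0)/den(0) = 5/3.28 = 1.524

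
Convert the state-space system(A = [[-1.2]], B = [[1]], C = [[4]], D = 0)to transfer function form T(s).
T(s) = C(sI - A)⁻¹B + D.
Characteristic polynomial det(sI - A) = s + 1.2.
Numerator from C·adj(sI-A)·B + D·det(sI-A) = 4.
T(s) = (4)/(s + 1.2)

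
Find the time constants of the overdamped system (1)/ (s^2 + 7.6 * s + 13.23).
Overdamped: real poles at -2.7, -4.9. τ = -1/pole → τ₁ = 0.3704, τ₂ = 0.2041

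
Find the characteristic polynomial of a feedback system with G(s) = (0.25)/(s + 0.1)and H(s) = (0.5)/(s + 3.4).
Characteristic poly = G_den * H_den + G_num * H_num = (s^2 + 3.5*s + 0.34) + (0.125) = s^2 + 3.5*s + 0.465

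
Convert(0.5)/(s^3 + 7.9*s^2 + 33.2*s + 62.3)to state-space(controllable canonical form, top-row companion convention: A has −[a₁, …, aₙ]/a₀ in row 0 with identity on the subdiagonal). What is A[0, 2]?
Reachable canonical form for den = s^3 + 7.9*s^2 + 33.2*s + 62.3: top row of A = -[a₁,a₂,...,aₙ]/a₀, ones on the subdiagonal, zeros elsewhere.
A = [[-7.9, -33.2, -62.3], [1, 0, 0], [0, 1, 0]].
A[0,2] = -62.3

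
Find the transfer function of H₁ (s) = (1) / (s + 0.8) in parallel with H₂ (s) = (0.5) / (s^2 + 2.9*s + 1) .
Parallel: H = H₁ + H₂ = (n₁·d₂ + n₂·d₁)/(d₁·d₂).
n₁·d₂ = s^2 + 2.9*s + 1. n₂·d₁ = 0.5*s + 0.4. Sum = s^2 + 3.4*s + 1.4. d₁·d₂ = s^3 + 3.7*s^2 + 3.32*s + 0.8.
H(s) = (s^2 + 3.4*s + 1.4)/(s^3 + 3.7*s^2 + 3.32*s + 0.8)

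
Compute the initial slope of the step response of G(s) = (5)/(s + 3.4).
IVT: y'(0⁺) = lim_{s→∞} s²·Y(s) = lim_{s→∞} s·G(s).
deg(num) = 0, deg(den) = 1, relative degree = 1, so s·G(s) → (leading num)/(leading den) = 5/1 = 5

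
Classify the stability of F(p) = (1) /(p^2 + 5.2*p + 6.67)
Denominator: p^2 + 5.2*p + 6.67 = (p + 2.9)(p + 2.3). Poles: -2.3, -2.9. Stable (all poles in LHP)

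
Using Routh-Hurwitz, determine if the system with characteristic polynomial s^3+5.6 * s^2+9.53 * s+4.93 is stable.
Routh array:
s^3: [1, 9.53]; s^2: [5.6, 4.93]; s^1: [8.64964]; s^0: [4.93]
First column: [1, 5.6, 8.64964, 4.93]. Sign changes = 0.
Yes, stable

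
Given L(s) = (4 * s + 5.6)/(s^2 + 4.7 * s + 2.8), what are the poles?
Set denominator = 0: s^2 + 4.7*s + 2.8 = (s + 0.7)(s + 4) = 0 → Poles: -0.7, -4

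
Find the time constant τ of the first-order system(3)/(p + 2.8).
First-order system: τ = -1/pole. Pole = -2.8. τ = -1/(-2.8) = 0.3571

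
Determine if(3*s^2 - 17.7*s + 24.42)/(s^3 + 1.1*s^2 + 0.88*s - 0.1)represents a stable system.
Denominator: s^3 + 1.1*s^2 + 0.88*s - 0.1 = (s - 0.1)(s^2 + 1.2*s + 1). Poles: -0.6 + 0.8j, -0.6 - 0.8j, 0.1. All Re(p)<0: No (unstable)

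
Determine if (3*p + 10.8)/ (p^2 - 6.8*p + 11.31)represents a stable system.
Denominator: p^2 - 6.8*p + 11.31 = (p - 2.9)(p - 3.9). Poles: 2.9, 3.9. All Re(p)<0: No (unstable)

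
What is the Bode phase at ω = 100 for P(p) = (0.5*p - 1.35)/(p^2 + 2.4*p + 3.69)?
Substitute p = j*100: P(j100) = 0.000254991 - 0.00499572j.
∠P(j100) = atan2(Im, Re) = atan2(-0.00499572, 0.000254991) = -87.08°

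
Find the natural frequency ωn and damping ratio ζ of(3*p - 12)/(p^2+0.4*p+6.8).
Underdamped: complex pole -0.2 + 2.6j. ωn = |pole| = 2.608, ζ = -Re(pole)/ωn = 0.0767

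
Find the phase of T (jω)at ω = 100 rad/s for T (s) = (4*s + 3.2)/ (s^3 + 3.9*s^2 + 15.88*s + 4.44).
Substitute s = j*100: T(j100) = -0.000400151 - 1.24238e-05j.
∠T(j100) = atan2(Im, Re) = atan2(-1.24238e-05, -0.000400151) = -178.22°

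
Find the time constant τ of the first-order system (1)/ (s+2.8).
First-order system: τ = -1/pole. Pole = -2.8. τ = -1/(-2.8) = 0.3571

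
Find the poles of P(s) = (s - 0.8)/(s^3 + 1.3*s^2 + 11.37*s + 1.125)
Set denominator = 0: s^3 + 1.3*s^2 + 11.37*s + 1.125 = (s + 0.1)(s^2 + 1.2*s + 11.25) = 0 → Poles: -0.1, -0.6 + 3.3j, -0.6 - 3.3j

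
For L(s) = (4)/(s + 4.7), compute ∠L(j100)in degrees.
Substitute s = j*100: L(j100) = 0.00187586 - 0.0399118j.
∠L(j100) = atan2(Im, Re) = atan2(-0.0399118, 0.00187586) = -87.31°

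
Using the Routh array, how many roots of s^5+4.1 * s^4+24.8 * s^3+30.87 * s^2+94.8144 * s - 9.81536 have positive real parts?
Routh array:
s^5: [1, 24.8, 94.8144]; s^4: [4.1, 30.87, -9.81536]; s^3: [17.2707, 97.2084]; s^2: [7.79313, -9.81536]; s^1: [118.961]; s^0: [-9.81536]
First column: [1, 4.1, 17.2707, 7.79313, 118.961, -9.81536]. Sign changes = RHP roots = 1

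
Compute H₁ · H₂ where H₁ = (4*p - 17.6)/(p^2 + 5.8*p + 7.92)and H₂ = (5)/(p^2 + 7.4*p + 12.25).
Series: H = H₁ · H₂ = (n₁·n₂)/(d₁·d₂).
Num: n₁·n₂ = 20*p - 88. Den: d₁·d₂ = p^4 + 13.2*p^3 + 63.09*p^2 + 129.658*p + 97.02.
H(p) = (20*p - 88)/(p^4 + 13.2*p^3 + 63.09*p^2 + 129.658*p + 97.02)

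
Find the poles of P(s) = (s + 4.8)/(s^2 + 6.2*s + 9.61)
Set denominator = 0: s^2 + 6.2*s + 9.61 = (s + 3.1)(s + 3.1) = 0 → Poles: -3.1, -3.1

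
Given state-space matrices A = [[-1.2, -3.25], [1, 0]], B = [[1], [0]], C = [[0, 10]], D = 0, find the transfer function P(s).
P(s) = C(sI - A)⁻¹B + D.
Characteristic polynomial det(sI - A) = s^2 + 1.2*s + 3.25.
Numerator from C·adj(sI-A)·B + D·det(sI-A) = 10.
P(s) = (10)/(s^2 + 1.2*s + 3.25)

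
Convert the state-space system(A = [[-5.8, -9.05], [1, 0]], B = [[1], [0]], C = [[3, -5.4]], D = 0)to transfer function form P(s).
P(s) = C(sI - A)⁻¹B + D.
Characteristic polynomial det(sI - A) = s^2 + 5.8*s + 9.05.
Numerator from C·adj(sI-A)·B + D·det(sI-A) = 3*s - 5.4.
P(s) = (3*s - 5.4)/(s^2 + 5.8*s + 9.05)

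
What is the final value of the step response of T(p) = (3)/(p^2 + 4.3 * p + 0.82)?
FVT: lim_{t→∞} y(t) = lim_{p→0} p*Y(p) where Y(p) = T(p)/p.
= lim_{p→0} T(p) = T(0) = num(0)/den(0) = 3/0.82 = 3.659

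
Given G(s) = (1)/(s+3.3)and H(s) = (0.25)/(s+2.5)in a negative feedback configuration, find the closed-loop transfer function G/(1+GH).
Closed-loop T = G/(1+GH).
Numerator: G_num * H_den = s + 2.5.
Denominator: G_den * H_den + G_num * H_num = (s^2 + 5.8*s + 8.25) + (0.25) = s^2 + 5.8*s + 8.5.
T(s) = (s + 2.5)/(s^2 + 5.8*s + 8.5)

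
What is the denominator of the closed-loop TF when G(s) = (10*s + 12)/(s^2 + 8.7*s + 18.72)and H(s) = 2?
Characteristic poly = G_den * H_den + G_num * H_num = (s^2 + 8.7*s + 18.72) + (20*s + 24) = s^2 + 28.7*s + 42.72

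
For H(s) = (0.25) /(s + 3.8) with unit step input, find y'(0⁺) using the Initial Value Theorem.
IVT: y'(0⁺) = lim_{s→∞} s²·Y(s) = lim_{s→∞} s·H(s).
deg(num) = 0, deg(den) = 1, relative degree = 1, so s·H(s) → (leading num)/(leading den) = 0.25/1 = 0.25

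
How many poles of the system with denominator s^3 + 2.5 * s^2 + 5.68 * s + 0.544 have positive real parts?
s^3 + 2.5*s^2 + 5.68*s + 0.544 = (s + 0.1)(s^2 + 2.4*s + 5.44). Poles: -0.1, -1.2 + 2j, -1.2 - 2j. RHP poles (Re>0): 0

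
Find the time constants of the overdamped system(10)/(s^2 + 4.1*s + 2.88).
Overdamped: real poles at -3.2, -0.9. τ = -1/pole → τ₁ = 0.3125, τ₂ = 1.111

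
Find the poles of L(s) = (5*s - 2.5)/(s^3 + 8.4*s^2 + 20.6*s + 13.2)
Set denominator = 0: s^3 + 8.4*s^2 + 20.6*s + 13.2 = (s + 1)(s + 3)(s + 4.4) = 0 → Poles: -1, -3, -4.4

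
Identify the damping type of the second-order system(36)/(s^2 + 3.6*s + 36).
Standard form: ωn²/(s²+2ζωn·s+ωn²) gives ωn=6, ζ=0.3.
Underdamped (ζ = 0.3 < 1)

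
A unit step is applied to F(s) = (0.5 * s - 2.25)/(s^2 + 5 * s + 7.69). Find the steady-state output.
FVT: lim_{t→∞} y(t) = lim_{s→0} s*Y(s) where Y(s) = F(s)/s.
= lim_{s→0} F(s) = F(0) = num(0)/den(0) = -2.25/7.69 = -0.2926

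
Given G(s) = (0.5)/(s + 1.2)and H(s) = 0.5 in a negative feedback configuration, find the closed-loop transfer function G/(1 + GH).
Closed-loop T = G/(1+GH).
Numerator: G_num * H_den = 0.5.
Denominator: G_den * H_den + G_num * H_num = (s + 1.2) + (0.25) = s + 1.45.
T(s) = (0.5)/(s + 1.45)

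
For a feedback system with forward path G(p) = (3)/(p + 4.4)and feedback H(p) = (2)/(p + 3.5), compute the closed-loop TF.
Closed-loop T = G/(1+GH).
Numerator: G_num * H_den = 3*p + 10.5.
Denominator: G_den * H_den + G_num * H_num = (p^2 + 7.9*p + 15.4) + (6) = p^2 + 7.9*p + 21.4.
T(p) = (3*p + 10.5)/(p^2 + 7.9*p + 21.4)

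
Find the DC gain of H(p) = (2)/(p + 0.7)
DC gain = H(0) = num(0)/den(0) = 2/0.7 = 2.857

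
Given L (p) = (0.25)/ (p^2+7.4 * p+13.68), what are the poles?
Set denominator = 0: p^2 + 7.4*p + 13.68 = (p + 3.8)(p + 3.6) = 0 → Poles: -3.6, -3.8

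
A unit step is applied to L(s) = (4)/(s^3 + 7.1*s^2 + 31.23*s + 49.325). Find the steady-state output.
FVT: lim_{t→∞} y(t) = lim_{s→0} s*Y(s) where Y(s) = L(s)/s.
= lim_{s→0} L(s) = L(0) = num(0)/den(0) = 4/49.325 = 0.08109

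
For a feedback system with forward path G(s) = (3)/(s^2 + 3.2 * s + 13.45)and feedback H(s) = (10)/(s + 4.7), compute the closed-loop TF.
Closed-loop T = G/(1+GH).
Numerator: G_num * H_den = 3*s + 14.1.
Denominator: G_den * H_den + G_num * H_num = (s^3 + 7.9*s^2 + 28.49*s + 63.215) + (30) = s^3 + 7.9*s^2 + 28.49*s + 93.215.
T(s) = (3*s + 14.1)/(s^3 + 7.9*s^2 + 28.49*s + 93.215)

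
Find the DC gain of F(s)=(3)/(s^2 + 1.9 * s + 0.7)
DC gain = F(0) = num(0)/den(0) = 3/0.7 = 4.286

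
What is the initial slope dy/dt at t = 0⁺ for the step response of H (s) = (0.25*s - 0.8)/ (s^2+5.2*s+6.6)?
IVT: y'(0⁺) = lim_{s→∞} s²·Y(s) = lim_{s→∞} s·H(s).
deg(num) = 1, deg(den) = 2, relative degree = 1, so s·H(s) → (leading num)/(leading den) = 0.25/1 = 0.25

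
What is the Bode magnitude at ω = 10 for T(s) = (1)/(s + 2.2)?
Substitute s = j*10: T(j10) = 0.0209844 - 0.0953834j.
|T(j10)| = sqrt(Re² + Im²) = 0.09766.
20*log₁₀(0.09766) = -20.21 dB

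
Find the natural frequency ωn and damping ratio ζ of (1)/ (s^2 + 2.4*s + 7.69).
Underdamped: complex pole -1.2 + 2.5j. ωn = |pole| = 2.773, ζ = -Re(pole)/ωn = 0.4327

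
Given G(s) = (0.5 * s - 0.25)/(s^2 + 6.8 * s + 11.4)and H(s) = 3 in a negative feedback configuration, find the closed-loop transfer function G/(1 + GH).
Closed-loop T = G/(1+GH).
Numerator: G_num * H_den = 0.5*s - 0.25.
Denominator: G_den * H_den + G_num * H_num = (s^2 + 6.8*s + 11.4) + (1.5*s - 0.75) = s^2 + 8.3*s + 10.65.
T(s) = (0.5*s - 0.25)/(s^2 + 8.3*s + 10.65)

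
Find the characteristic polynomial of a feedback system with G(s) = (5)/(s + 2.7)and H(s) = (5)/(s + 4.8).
Characteristic poly = G_den * H_den + G_num * H_num = (s^2 + 7.5*s + 12.96) + (25) = s^2 + 7.5*s + 37.96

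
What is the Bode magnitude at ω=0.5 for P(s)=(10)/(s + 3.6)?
Substitute s = j*0.5: P(j0.5) = 2.72521 - 0.378501j.
|P(j0.5)| = sqrt(Re² + Im²) = 2.751.
20*log₁₀(2.751) = 8.79 dB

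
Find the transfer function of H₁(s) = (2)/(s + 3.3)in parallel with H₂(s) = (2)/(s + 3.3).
Parallel: H = H₁ + H₂ = (n₁·d₂ + n₂·d₁)/(d₁·d₂).
n₁·d₂ = 2*s + 6.6. n₂·d₁ = 2*s + 6.6. Sum = 4*s + 13.2. d₁·d₂ = s^2 + 6.6*s + 10.89.
H(s) = (4*s + 13.2)/(s^2 + 6.6*s + 10.89)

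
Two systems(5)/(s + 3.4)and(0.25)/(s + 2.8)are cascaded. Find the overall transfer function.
Series: H = H₁ · H₂ = (n₁·n₂)/(d₁·d₂).
Num: n₁·n₂ = 1.25. Den: d₁·d₂ = s^2 + 6.2*s + 9.52.
H(s) = (1.25)/(s^2 + 6.2*s + 9.52)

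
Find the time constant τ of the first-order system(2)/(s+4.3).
First-order system: τ = -1/pole. Pole = -4.3. τ = -1/(-4.3) = 0.2326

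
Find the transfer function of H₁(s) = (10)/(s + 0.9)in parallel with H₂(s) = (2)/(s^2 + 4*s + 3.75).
Parallel: H = H₁ + H₂ = (n₁·d₂ + n₂·d₁)/(d₁·d₂).
n₁·d₂ = 10*s^2 + 40*s + 37.5. n₂·d₁ = 2*s + 1.8. Sum = 10*s^2 + 42*s + 39.3. d₁·d₂ = s^3 + 4.9*s^2 + 7.35*s + 3.375.
H(s) = (10*s^2 + 42*s + 39.3)/(s^3 + 4.9*s^2 + 7.35*s + 3.375)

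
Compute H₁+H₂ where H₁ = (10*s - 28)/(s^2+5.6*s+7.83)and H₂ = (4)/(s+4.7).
Parallel: H = H₁ + H₂ = (n₁·d₂ + n₂·d₁)/(d₁·d₂).
n₁·d₂ = 10*s^2 + 19*s - 131.6. n₂·d₁ = 4*s^2 + 22.4*s + 31.32. Sum = 14*s^2 + 41.4*s - 100.28. d₁·d₂ = s^3 + 10.3*s^2 + 34.15*s + 36.801.
H(s) = (14*s^2 + 41.4*s - 100.28)/(s^3 + 10.3*s^2 + 34.15*s + 36.801)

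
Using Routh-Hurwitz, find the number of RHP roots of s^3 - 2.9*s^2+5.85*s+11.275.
Routh array:
s^3: [1, 5.85]; s^2: [-2.9, 11.275]; s^1: [9.73793]; s^0: [11.275]
First column: [1, -2.9, 9.73793, 11.275]. Sign changes = RHP roots = 2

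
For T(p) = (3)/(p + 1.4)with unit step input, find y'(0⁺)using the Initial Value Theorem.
IVT: y'(0⁺) = lim_{p→∞} p²·Y(p) = lim_{p→∞} p·T(p).
deg(num) = 0, deg(den) = 1, relative degree = 1, so p·T(p) → (leading num)/(leading den) = 3/1 = 3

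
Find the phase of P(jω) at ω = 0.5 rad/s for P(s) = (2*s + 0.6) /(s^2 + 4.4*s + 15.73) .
Substitute s = j*0.5: P(j0.5) = 0.0469914 + 0.0579211j.
∠P(j0.5) = atan2(Im, Re) = atan2(0.0579211, 0.0469914) = 50.95°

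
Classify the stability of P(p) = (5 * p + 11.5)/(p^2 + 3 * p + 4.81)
Denominator: p^2 + 3*p + 4.81. Poles: -1.5 + 1.6j, -1.5 - 1.6j. Stable (all poles in LHP)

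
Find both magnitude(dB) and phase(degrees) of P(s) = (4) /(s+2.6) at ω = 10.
Substitute s = j*10: P(j10) = 0.0974148 - 0.374672j.
|P| = 20*log₁₀(sqrt(Re²+Im²)) = -8.24 dB.
∠P = atan2(Im, Re) = -75.43°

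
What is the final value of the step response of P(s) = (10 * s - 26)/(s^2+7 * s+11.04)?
FVT: lim_{t→∞} y(t) = lim_{s→0} s*Y(s) where Y(s) = P(s)/s.
= lim_{s→0} P(s) = P(0) = num(0)/den(0) = -26/11.04 = -2.355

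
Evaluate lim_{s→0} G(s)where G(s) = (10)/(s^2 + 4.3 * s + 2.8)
DC gain = G(0) = num(0)/den(0) = 10/2.8 = 3.571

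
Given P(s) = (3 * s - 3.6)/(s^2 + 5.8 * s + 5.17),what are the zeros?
Set numerator = 0: 3*s - 3.6 = 0 → Zeros: 1.2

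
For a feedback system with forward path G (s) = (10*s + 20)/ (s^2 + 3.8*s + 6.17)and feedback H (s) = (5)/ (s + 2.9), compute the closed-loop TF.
Closed-loop T = G/(1+GH).
Numerator: G_num * H_den = 10*s^2 + 49*s + 58.
Denominator: G_den * H_den + G_num * H_num = (s^3 + 6.7*s^2 + 17.19*s + 17.893) + (50*s + 100) = s^3 + 6.7*s^2 + 67.19*s + 117.893.
T(s) = (10*s^2 + 49*s + 58)/(s^3 + 6.7*s^2 + 67.19*s + 117.893)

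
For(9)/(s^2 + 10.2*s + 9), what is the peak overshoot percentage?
Standard form: ωn²/(s²+2ζωn·s+ωn²) → ωn = 3, ζ = 1.7.
ζ ≥ 1, so the response is non-oscillatory: peak overshoot = 0%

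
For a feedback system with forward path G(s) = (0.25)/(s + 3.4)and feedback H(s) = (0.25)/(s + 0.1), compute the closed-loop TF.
Closed-loop T = G/(1+GH).
Numerator: G_num * H_den = 0.25*s + 0.025.
Denominator: G_den * H_den + G_num * H_num = (s^2 + 3.5*s + 0.34) + (0.0625) = s^2 + 3.5*s + 0.4025.
T(s) = (0.25*s + 0.025)/(s^2 + 3.5*s + 0.4025)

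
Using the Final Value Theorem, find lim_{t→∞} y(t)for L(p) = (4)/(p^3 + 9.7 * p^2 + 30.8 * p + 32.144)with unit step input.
FVT: lim_{t→∞} y(t) = lim_{p→0} p*Y(p) where Y(p) = L(p)/p.
= lim_{p→0} L(p) = L(0) = num(0)/den(0) = 4/32.144 = 0.1244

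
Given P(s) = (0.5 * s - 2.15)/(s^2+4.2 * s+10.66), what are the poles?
Set denominator = 0: s^2 + 4.2*s + 10.66 = 0 → Poles: -2.1 + 2.5j, -2.1 - 2.5j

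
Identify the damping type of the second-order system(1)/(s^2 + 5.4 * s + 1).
Standard form: ωn²/(s²+2ζωn·s+ωn²) gives ωn=1, ζ=2.7.
Overdamped (ζ = 2.7 > 1)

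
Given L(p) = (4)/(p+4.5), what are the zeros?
Numerator is a nonzero constant (4) → Zeros: none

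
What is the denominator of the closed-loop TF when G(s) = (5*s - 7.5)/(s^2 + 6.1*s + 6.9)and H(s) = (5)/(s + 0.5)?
Characteristic poly = G_den * H_den + G_num * H_num = (s^3 + 6.6*s^2 + 9.95*s + 3.45) + (25*s - 37.5) = s^3 + 6.6*s^2 + 34.95*s - 34.05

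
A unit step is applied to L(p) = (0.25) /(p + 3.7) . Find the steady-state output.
FVT: lim_{t→∞} y(t) = lim_{p→0} p*Y(p) where Y(p) = L(p)/p.
= lim_{p→0} L(p) = L(0) = num(0)/den(0) = 0.25/3.7 = 0.06757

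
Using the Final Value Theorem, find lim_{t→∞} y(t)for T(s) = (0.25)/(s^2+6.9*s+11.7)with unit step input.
FVT: lim_{t→∞} y(t) = lim_{s→0} s*Y(s) where Y(s) = T(s)/s.
= lim_{s→0} T(s) = T(0) = num(0)/den(0) = 0.25/11.7 = 0.02137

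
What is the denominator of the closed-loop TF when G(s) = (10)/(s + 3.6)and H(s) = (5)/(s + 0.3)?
Characteristic poly = G_den * H_den + G_num * H_num = (s^2 + 3.9*s + 1.08) + (50) = s^2 + 3.9*s + 51.08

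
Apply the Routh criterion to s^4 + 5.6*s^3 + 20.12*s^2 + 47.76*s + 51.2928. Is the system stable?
Routh array:
s^4: [1, 20.12, 51.2928]; s^3: [5.6, 47.76]; s^2: [11.5914, 51.2928]; s^1: [22.9796]; s^0: [51.2928]
First column: [1, 5.6, 11.5914, 22.9796, 51.2928]. Sign changes = 0.
Yes, stable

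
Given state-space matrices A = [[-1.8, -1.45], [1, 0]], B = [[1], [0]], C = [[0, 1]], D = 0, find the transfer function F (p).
F(p) = C(pI - A)⁻¹B + D.
Characteristic polynomial det(pI - A) = p^2 + 1.8*p + 1.45.
Numerator from C·adj(pI-A)·B + D·det(pI-A) = 1.
F(p) = (1)/(p^2 + 1.8*p + 1.45)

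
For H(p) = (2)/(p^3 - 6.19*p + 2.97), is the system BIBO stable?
Denominator: p^3 - 6.19*p + 2.97 = (p - 0.5)(p - 2.2)(p + 2.7). Poles: -2.7, 0.5, 2.2. All Re(p)<0: No (unstable)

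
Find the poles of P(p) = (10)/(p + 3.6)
Set denominator = 0: p + 3.6 = 0 → Poles: -3.6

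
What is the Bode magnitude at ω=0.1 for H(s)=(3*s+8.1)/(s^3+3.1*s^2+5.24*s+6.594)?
Substitute s = j*0.1: H(j0.1) = 1.23002 - 0.0523087j.
|H(j0.1)| = sqrt(Re² + Im²) = 1.231.
20*log₁₀(1.231) = 1.81 dB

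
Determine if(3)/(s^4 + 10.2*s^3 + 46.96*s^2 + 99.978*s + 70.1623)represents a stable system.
Denominator: s^4 + 10.2*s^3 + 46.96*s^2 + 99.978*s + 70.1623 = (s + 1.3)(s + 3.1)(s^2 + 5.8*s + 17.41). Poles: -1.3, -2.9 + 3j, -2.9 - 3j, -3.1. All Re(p)<0: Yes (stable)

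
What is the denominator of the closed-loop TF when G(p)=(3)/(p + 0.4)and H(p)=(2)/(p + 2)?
Characteristic poly = G_den * H_den + G_num * H_num = (p^2 + 2.4*p + 0.8) + (6) = p^2 + 2.4*p + 6.8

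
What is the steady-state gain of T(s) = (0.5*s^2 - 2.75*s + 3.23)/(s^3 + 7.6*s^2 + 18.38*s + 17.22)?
DC gain = T(0) = num(0)/den(0) = 3.23/17.22 = 0.1876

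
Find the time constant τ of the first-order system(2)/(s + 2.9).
First-order system: τ = -1/pole. Pole = -2.9. τ = -1/(-2.9) = 0.3448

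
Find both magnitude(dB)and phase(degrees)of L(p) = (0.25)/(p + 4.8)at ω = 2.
Substitute p = j*2: L(j2) = 0.0443787 - 0.0184911j.
|L| = 20*log₁₀(sqrt(Re²+Im²)) = -26.36 dB.
∠L = atan2(Im, Re) = -22.62°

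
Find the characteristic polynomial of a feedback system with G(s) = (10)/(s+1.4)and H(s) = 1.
Characteristic poly = G_den * H_den + G_num * H_num = (s + 1.4) + (10) = s + 11.4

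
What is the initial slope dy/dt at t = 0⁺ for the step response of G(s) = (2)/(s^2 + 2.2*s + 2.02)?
IVT: y'(0⁺) = lim_{s→∞} s²·Y(s) = lim_{s→∞} s·G(s).
deg(num) = 0, deg(den) = 2, relative degree = 2 ≥ 2, so s·G(s) → 0. Initial slope = 0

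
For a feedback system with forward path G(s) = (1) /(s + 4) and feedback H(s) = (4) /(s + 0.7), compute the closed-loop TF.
Closed-loop T = G/(1+GH).
Numerator: G_num * H_den = s + 0.7.
Denominator: G_den * H_den + G_num * H_num = (s^2 + 4.7*s + 2.8) + (4) = s^2 + 4.7*s + 6.8.
T(s) = (s + 0.7)/(s^2 + 4.7*s + 6.8)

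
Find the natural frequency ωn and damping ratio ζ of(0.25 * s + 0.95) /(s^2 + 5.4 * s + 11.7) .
Underdamped: complex pole -2.7 + 2.1j. ωn = |pole| = 3.421, ζ = -Re(pole)/ωn = 0.7894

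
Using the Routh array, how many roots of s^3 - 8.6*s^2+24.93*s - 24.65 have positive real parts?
Routh array:
s^3: [1, 24.93]; s^2: [-8.6, -24.65]; s^1: [22.0637]; s^0: [-24.65]
First column: [1, -8.6, 22.0637, -24.65]. Sign changes = RHP roots = 3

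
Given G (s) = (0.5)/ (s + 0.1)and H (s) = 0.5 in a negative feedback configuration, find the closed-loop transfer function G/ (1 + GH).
Closed-loop T = G/(1+GH).
Numerator: G_num * H_den = 0.5.
Denominator: G_den * H_den + G_num * H_num = (s + 0.1) + (0.25) = s + 0.35.
T(s) = (0.5)/(s + 0.35)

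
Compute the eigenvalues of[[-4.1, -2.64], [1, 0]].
Eigenvalues solve det(λI - A) = 0.
Characteristic polynomial: λ^2 + 4.1*λ + 2.64 = 0.
Factor: (λ + 0.8)(λ + 3.3) = 0.
Roots: -0.8, -3.3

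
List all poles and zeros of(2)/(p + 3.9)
Set denominator = 0: p + 3.9 = 0 → Poles: -3.9
Numerator is a nonzero constant (2) → Zeros: none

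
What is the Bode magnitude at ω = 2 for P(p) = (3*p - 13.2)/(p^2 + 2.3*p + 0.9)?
Substitute p = j*2: P(j2) = 2.22684 + 1.36887j.
|P(j2)| = sqrt(Re² + Im²) = 2.614.
20*log₁₀(2.614) = 8.35 dB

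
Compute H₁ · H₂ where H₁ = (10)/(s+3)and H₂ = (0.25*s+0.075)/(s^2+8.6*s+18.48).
Series: H = H₁ · H₂ = (n₁·n₂)/(d₁·d₂).
Num: n₁·n₂ = 2.5*s + 0.75. Den: d₁·d₂ = s^3 + 11.6*s^2 + 44.28*s + 55.44.
H(s) = (2.5*s + 0.75)/(s^3 + 11.6*s^2 + 44.28*s + 55.44)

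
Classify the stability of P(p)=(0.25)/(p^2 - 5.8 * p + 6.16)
Denominator: p^2 - 5.8*p + 6.16 = (p - 1.4)(p - 4.4). Poles: 1.4, 4.4. Unstable (2 pole(s) in RHP)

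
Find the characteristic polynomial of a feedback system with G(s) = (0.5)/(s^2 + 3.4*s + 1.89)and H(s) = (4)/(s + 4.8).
Characteristic poly = G_den * H_den + G_num * H_num = (s^3 + 8.2*s^2 + 18.21*s + 9.072) + (2) = s^3 + 8.2*s^2 + 18.21*s + 11.072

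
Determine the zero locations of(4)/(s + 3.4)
Numerator is a nonzero constant (4) → Zeros: none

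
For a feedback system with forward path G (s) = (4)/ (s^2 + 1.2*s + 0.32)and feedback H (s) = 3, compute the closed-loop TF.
Closed-loop T = G/(1+GH).
Numerator: G_num * H_den = 4.
Denominator: G_den * H_den + G_num * H_num = (s^2 + 1.2*s + 0.32) + (12) = s^2 + 1.2*s + 12.32.
T(s) = (4)/(s^2 + 1.2*s + 12.32)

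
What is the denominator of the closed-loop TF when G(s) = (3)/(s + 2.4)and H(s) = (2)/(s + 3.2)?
Characteristic poly = G_den * H_den + G_num * H_num = (s^2 + 5.6*s + 7.68) + (6) = s^2 + 5.6*s + 13.68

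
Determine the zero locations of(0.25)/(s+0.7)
Numerator is a nonzero constant (0.25) → Zeros: none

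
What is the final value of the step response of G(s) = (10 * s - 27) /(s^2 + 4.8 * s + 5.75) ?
FVT: lim_{t→∞} y(t) = lim_{s→0} s*Y(s) where Y(s) = G(s)/s.
= lim_{s→0} G(s) = G(0) = num(0)/den(0) = -27/5.75 = -4.696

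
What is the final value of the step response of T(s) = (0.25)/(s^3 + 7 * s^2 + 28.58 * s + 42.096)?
FVT: lim_{t→∞} y(t) = lim_{s→0} s*Y(s) where Y(s) = T(s)/s.
= lim_{s→0} T(s) = T(0) = num(0)/den(0) = 0.25/42.096 = 0.005939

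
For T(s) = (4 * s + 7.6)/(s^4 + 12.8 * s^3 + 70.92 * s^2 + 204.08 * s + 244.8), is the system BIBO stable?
Denominator: s^4 + 12.8*s^3 + 70.92*s^2 + 204.08*s + 244.8 = (s + 3.6)(s + 4)(s^2 + 5.2*s + 17). Poles: -2.6 + 3.2j, -2.6 - 3.2j, -3.6, -4. All Re(p)<0: Yes (stable)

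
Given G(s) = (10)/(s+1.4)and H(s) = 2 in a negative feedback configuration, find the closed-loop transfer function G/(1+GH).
Closed-loop T = G/(1+GH).
Numerator: G_num * H_den = 10.
Denominator: G_den * H_den + G_num * H_num = (s + 1.4) + (20) = s + 21.4.
T(s) = (10)/(s + 21.4)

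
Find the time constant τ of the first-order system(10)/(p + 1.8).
First-order system: τ = -1/pole. Pole = -1.8. τ = -1/(-1.8) = 0.5556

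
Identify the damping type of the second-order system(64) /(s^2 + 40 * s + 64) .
Standard form: ωn²/(s²+2ζωn·s+ωn²) gives ωn=8, ζ=2.5.
Overdamped (ζ = 2.5 > 1)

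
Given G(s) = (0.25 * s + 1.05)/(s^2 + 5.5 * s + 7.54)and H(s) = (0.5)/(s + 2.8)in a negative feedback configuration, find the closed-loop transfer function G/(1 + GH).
Closed-loop T = G/(1+GH).
Numerator: G_num * H_den = 0.25*s^2 + 1.75*s + 2.94.
Denominator: G_den * H_den + G_num * H_num = (s^3 + 8.3*s^2 + 22.94*s + 21.112) + (0.125*s + 0.525) = s^3 + 8.3*s^2 + 23.065*s + 21.637.
T(s) = (0.25*s^2 + 1.75*s + 2.94)/(s^3 + 8.3*s^2 + 23.065*s + 21.637)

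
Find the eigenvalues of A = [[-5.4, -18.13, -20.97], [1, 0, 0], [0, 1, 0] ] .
Eigenvalues solve det(λI - A) = 0.
Characteristic polynomial: λ^3 + 5.4*λ^2 + 18.13*λ + 20.97 = 0.
Factor: (λ + 1.8)(λ^2 + 3.6*λ + 11.65) = 0.
Roots: -1.8, -1.8 + 2.9j, -1.8 - 2.9j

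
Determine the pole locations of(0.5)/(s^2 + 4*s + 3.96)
Set denominator = 0: s^2 + 4*s + 3.96 = (s + 2.2)(s + 1.8) = 0 → Poles: -1.8, -2.2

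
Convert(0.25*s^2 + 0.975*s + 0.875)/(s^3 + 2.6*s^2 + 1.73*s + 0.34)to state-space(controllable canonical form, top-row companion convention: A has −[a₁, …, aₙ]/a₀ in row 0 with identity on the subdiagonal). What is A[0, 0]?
Reachable canonical form for den = s^3 + 2.6*s^2 + 1.73*s + 0.34: top row of A = -[a₁,a₂,...,aₙ]/a₀, ones on the subdiagonal, zeros elsewhere.
A = [[-2.6, -1.73, -0.34], [1, 0, 0], [0, 1, 0]].
A[0,0] = -2.6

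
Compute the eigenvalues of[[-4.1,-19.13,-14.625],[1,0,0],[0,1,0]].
Eigenvalues solve det(λI - A) = 0.
Characteristic polynomial: λ^3 + 4.1*λ^2 + 19.13*λ + 14.625 = 0.
Factor: (λ + 0.9)(λ^2 + 3.2*λ + 16.25) = 0.
Roots: -0.9, -1.6 + 3.7j, -1.6 - 3.7j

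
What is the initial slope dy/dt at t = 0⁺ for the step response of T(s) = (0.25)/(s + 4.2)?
IVT: y'(0⁺) = lim_{s→∞} s²·Y(s) = lim_{s→∞} s·T(s).
deg(num) = 0, deg(den) = 1, relative degree = 1, so s·T(s) → (leading num)/(leading den) = 0.25/1 = 0.25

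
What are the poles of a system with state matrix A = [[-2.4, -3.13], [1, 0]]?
Eigenvalues solve det(λI - A) = 0.
Characteristic polynomial: λ^2 + 2.4*λ + 3.13 = 0.
Roots: -1.2 + 1.3j, -1.2 - 1.3j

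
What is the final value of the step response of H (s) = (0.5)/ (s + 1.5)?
FVT: lim_{t→∞} y(t) = lim_{s→0} s*Y(s) where Y(s) = H(s)/s.
= lim_{s→0} H(s) = H(0) = num(0)/den(0) = 0.5/1.5 = 0.3333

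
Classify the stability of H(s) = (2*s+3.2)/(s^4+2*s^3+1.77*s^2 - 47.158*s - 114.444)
Denominator: s^4 + 2*s^3 + 1.77*s^2 - 47.158*s - 114.444 = (s - 3.6)(s + 2.2)(s^2 + 3.4*s + 14.45). Poles: -1.7 + 3.4j, -1.7 - 3.4j, -2.2, 3.6. Unstable (1 pole(s) in RHP)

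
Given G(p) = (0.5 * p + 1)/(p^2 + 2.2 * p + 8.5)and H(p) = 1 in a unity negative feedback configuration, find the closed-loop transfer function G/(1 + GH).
Closed-loop T = G/(1+GH).
Numerator: G_num * H_den = 0.5*p + 1.
Denominator: G_den * H_den + G_num * H_num = (p^2 + 2.2*p + 8.5) + (0.5*p + 1) = p^2 + 2.7*p + 9.5.
T(p) = (0.5*p + 1)/(p^2 + 2.7*p + 9.5)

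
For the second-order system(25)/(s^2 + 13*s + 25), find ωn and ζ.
Standard form: ωn²/(s²+2ζωn·s+ωn²).
const=25=ωn² → ωn=5, s coeff=13=2ζωn → ζ=1.3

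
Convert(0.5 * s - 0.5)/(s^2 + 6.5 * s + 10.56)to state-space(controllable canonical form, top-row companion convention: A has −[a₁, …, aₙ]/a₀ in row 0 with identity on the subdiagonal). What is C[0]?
Reachable canonical form: C = numerator coefficients (right-aligned, zero-padded to length n).
num = 0.5*s - 0.5, C = [[0.5, -0.5]].
C[0] = 0.5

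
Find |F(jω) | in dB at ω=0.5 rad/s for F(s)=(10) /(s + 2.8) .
Substitute s = j*0.5: F(j0.5) = 3.46106 - 0.618047j.
|F(j0.5)| = sqrt(Re² + Im²) = 3.516.
20*log₁₀(3.516) = 10.92 dB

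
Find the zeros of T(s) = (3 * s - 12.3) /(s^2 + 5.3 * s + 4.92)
Set numerator = 0: 3*s - 12.3 = 0 → Zeros: 4.1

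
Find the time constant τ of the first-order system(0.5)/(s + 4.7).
First-order system: τ = -1/pole. Pole = -4.7. τ = -1/(-4.7) = 0.2128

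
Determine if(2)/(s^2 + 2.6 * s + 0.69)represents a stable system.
Denominator: s^2 + 2.6*s + 0.69 = (s + 2.3)(s + 0.3). Poles: -0.3, -2.3. All Re(p)<0: Yes (stable)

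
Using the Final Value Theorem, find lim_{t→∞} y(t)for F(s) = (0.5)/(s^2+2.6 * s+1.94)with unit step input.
FVT: lim_{t→∞} y(t) = lim_{s→0} s*Y(s) where Y(s) = F(s)/s.
= lim_{s→0} F(s) = F(0) = num(0)/den(0) = 0.5/1.94 = 0.2577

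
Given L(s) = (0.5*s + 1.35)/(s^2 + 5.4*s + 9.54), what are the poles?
Set denominator = 0: s^2 + 5.4*s + 9.54 = 0 → Poles: -2.7 + 1.5j, -2.7 - 1.5j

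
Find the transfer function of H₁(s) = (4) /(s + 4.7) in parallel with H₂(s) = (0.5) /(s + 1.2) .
Parallel: H = H₁ + H₂ = (n₁·d₂ + n₂·d₁)/(d₁·d₂).
n₁·d₂ = 4*s + 4.8. n₂·d₁ = 0.5*s + 2.35. Sum = 4.5*s + 7.15. d₁·d₂ = s^2 + 5.9*s + 5.64.
H(s) = (4.5*s + 7.15)/(s^2 + 5.9*s + 5.64)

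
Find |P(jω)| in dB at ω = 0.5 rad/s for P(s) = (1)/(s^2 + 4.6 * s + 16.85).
Substitute s = j*0.5: P(j0.5) = 0.0591063 - 0.00818942j.
|P(j0.5)| = sqrt(Re² + Im²) = 0.05967.
20*log₁₀(0.05967) = -24.48 dB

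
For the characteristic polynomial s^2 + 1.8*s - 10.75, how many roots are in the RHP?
s^2 + 1.8*s - 10.75 = (s - 2.5)(s + 4.3). Poles: -4.3, 2.5. RHP poles (Re>0): 1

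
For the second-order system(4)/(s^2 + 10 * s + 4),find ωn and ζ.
Standard form: ωn²/(s²+2ζωn·s+ωn²).
const=4=ωn² → ωn=2, s coeff=10=2ζωn → ζ=2.5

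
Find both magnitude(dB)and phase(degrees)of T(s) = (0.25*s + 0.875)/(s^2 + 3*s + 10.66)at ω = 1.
Substitute s = j*1: T(j1) = 0.0899423 - 0.00205247j.
|T| = 20*log₁₀(sqrt(Re²+Im²)) = -20.92 dB.
∠T = atan2(Im, Re) = -1.31°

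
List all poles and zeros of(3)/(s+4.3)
Set denominator = 0: s + 4.3 = 0 → Poles: -4.3
Numerator is a nonzero constant (3) → Zeros: none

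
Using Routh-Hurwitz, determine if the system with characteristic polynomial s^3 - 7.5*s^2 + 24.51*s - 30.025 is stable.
Routh array:
s^3: [1, 24.51]; s^2: [-7.5, -30.025]; s^1: [20.5067]; s^0: [-30.025]
First column: [1, -7.5, 20.5067, -30.025]. Sign changes = 3.
No, unstable (3 RHP root(s))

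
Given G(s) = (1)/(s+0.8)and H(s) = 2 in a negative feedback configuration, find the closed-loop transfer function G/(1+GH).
Closed-loop T = G/(1+GH).
Numerator: G_num * H_den = 1.
Denominator: G_den * H_den + G_num * H_num = (s + 0.8) + (2) = s + 2.8.
T(s) = (1)/(s + 2.8)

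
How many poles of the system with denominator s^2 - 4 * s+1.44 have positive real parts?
s^2 - 4*s + 1.44 = (s - 0.4)(s - 3.6). Poles: 0.4, 3.6. RHP poles (Re>0): 2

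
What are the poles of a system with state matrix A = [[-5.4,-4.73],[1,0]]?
Eigenvalues solve det(λI - A) = 0.
Characteristic polynomial: λ^2 + 5.4*λ + 4.73 = 0.
Factor: (λ + 4.3)(λ + 1.1) = 0.
Roots: -1.1, -4.3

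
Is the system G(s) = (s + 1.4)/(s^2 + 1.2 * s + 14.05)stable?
Denominator: s^2 + 1.2*s + 14.05. Poles: -0.6 + 3.7j, -0.6 - 3.7j. All Re(p)<0: Yes (stable)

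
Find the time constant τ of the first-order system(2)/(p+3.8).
First-order system: τ = -1/pole. Pole = -3.8. τ = -1/(-3.8) = 0.2632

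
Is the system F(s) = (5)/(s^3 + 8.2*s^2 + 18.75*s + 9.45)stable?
Denominator: s^3 + 8.2*s^2 + 18.75*s + 9.45 = (s + 3)(s + 0.7)(s + 4.5). Poles: -0.7, -3, -4.5. All Re(p)<0: Yes (stable)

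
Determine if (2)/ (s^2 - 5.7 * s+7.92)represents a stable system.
Denominator: s^2 - 5.7*s + 7.92 = (s - 3.3)(s - 2.4). Poles: 2.4, 3.3. All Re(p)<0: No (unstable)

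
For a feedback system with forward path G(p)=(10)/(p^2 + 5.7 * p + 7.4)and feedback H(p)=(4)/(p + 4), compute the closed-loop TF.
Closed-loop T = G/(1+GH).
Numerator: G_num * H_den = 10*p + 40.
Denominator: G_den * H_den + G_num * H_num = (p^3 + 9.7*p^2 + 30.2*p + 29.6) + (40) = p^3 + 9.7*p^2 + 30.2*p + 69.6.
T(p) = (10*p + 40)/(p^3 + 9.7*p^2 + 30.2*p + 69.6)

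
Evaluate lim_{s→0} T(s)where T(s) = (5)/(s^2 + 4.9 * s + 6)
DC gain = T(0) = num(0)/den(0) = 5/6 = 0.8333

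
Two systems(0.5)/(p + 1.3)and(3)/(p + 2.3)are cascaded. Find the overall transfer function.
Series: H = H₁ · H₂ = (n₁·n₂)/(d₁·d₂).
Num: n₁·n₂ = 1.5. Den: d₁·d₂ = p^2 + 3.6*p + 2.99.
H(p) = (1.5)/(p^2 + 3.6*p + 2.99)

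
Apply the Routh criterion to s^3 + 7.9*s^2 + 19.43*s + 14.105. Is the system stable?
Routh array:
s^3: [1, 19.43]; s^2: [7.9, 14.105]; s^1: [17.6446]; s^0: [14.105]
First column: [1, 7.9, 17.6446, 14.105]. Sign changes = 0.
Yes, stable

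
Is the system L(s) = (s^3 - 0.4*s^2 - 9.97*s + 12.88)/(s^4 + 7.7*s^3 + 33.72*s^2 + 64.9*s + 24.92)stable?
Denominator: s^4 + 7.7*s^3 + 33.72*s^2 + 64.9*s + 24.92 = (s + 0.5)(s + 2.8)(s^2 + 4.4*s + 17.8). Poles: -0.5, -2.2 + 3.6j, -2.2 - 3.6j, -2.8. All Re(p)<0: Yes (stable)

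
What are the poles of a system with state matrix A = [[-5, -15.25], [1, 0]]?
Eigenvalues solve det(λI - A) = 0.
Characteristic polynomial: λ^2 + 5*λ + 15.25 = 0.
Roots: -2.5 + 3j, -2.5 - 3j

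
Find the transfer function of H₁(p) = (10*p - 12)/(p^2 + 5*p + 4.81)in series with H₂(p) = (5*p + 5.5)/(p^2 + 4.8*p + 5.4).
Series: H = H₁ · H₂ = (n₁·n₂)/(d₁·d₂).
Num: n₁·n₂ = 50*p^2 - 5*p - 66. Den: d₁·d₂ = p^4 + 9.8*p^3 + 34.21*p^2 + 50.088*p + 25.974.
H(p) = (50*p^2 - 5*p - 66)/(p^4 + 9.8*p^3 + 34.21*p^2 + 50.088*p + 25.974)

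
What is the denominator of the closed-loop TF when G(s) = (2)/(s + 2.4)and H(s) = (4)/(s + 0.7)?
Characteristic poly = G_den * H_den + G_num * H_num = (s^2 + 3.1*s + 1.68) + (8) = s^2 + 3.1*s + 9.68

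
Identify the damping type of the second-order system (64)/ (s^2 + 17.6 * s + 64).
Standard form: ωn²/(s²+2ζωn·s+ωn²) gives ωn=8, ζ=1.1.
Overdamped (ζ = 1.1 > 1)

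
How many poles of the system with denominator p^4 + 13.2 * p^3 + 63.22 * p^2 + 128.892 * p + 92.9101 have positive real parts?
p^4 + 13.2*p^3 + 63.22*p^2 + 128.892*p + 92.9101 = (p + 4.1)(p + 4.3)(p + 3.1)(p + 1.7). Poles: -1.7, -3.1, -4.1, -4.3. RHP poles (Re>0): 0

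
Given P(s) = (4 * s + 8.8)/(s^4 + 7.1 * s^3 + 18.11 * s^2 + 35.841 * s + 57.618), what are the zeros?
Set numerator = 0: 4*s + 8.8 = 0 → Zeros: -2.2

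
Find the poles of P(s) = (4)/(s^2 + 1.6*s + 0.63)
Set denominator = 0: s^2 + 1.6*s + 0.63 = (s + 0.9)(s + 0.7) = 0 → Poles: -0.7, -0.9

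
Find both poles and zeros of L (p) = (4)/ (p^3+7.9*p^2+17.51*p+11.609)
Set denominator = 0: p^3 + 7.9*p^2 + 17.51*p + 11.609 = (p + 4.7)(p + 1.9)(p + 1.3) = 0 → Poles: -1.3, -1.9, -4.7
Numerator is a nonzero constant (4) → Zeros: none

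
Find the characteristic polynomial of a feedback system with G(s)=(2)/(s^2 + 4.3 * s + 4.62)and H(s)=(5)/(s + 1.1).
Characteristic poly = G_den * H_den + G_num * H_num = (s^3 + 5.4*s^2 + 9.35*s + 5.082) + (10) = s^3 + 5.4*s^2 + 9.35*s + 15.082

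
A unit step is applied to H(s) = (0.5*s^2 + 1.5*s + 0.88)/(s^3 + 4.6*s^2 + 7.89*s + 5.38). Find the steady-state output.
FVT: lim_{t→∞} y(t) = lim_{s→0} s*Y(s) where Y(s) = H(s)/s.
= lim_{s→0} H(s) = H(0) = num(0)/den(0) = 0.88/5.38 = 0.1636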